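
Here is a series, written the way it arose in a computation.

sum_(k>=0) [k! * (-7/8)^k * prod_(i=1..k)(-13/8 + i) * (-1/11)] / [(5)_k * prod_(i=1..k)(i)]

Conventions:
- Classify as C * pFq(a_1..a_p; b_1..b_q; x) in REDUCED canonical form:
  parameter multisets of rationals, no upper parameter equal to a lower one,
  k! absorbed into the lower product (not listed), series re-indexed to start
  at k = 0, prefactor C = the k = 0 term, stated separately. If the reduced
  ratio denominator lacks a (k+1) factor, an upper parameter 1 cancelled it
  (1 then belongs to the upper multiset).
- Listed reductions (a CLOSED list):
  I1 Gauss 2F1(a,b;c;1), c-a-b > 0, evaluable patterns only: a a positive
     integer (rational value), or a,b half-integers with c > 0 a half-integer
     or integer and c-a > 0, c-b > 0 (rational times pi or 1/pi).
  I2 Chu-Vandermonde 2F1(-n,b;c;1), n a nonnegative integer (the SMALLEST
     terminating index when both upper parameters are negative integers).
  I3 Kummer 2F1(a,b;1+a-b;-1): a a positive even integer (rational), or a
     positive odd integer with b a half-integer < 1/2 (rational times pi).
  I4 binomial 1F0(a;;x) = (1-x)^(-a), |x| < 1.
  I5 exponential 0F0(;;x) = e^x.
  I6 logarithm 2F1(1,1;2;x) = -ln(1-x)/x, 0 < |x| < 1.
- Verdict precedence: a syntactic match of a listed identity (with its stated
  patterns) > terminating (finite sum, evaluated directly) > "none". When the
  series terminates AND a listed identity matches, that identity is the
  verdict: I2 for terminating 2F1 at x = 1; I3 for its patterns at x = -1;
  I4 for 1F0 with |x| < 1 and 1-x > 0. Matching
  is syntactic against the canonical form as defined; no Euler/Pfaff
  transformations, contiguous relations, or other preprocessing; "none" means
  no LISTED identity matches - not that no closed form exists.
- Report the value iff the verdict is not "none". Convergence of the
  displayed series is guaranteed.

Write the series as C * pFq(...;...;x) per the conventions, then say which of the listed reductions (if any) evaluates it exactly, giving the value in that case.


Prefactor -1/11, argument -7/8: 2F1 with upper {-5/8, 1} over lower {5}. Verdict: none. Every listed pattern misses the 2F1 form at -7/8, upper {-5/8, 1}.

Key observation: t_0 = -1/11 here, and the running product (C = -1/11, x = -7/8) telescopes to a rising factorial.
Adjacent-term ratio: r(k) = (-7/8) * (k-5/8) (k+1) / [(k+5) (k+1)] - poly over poly, x = (-7/8) from leading terms; C = -1/11 at k = 0.


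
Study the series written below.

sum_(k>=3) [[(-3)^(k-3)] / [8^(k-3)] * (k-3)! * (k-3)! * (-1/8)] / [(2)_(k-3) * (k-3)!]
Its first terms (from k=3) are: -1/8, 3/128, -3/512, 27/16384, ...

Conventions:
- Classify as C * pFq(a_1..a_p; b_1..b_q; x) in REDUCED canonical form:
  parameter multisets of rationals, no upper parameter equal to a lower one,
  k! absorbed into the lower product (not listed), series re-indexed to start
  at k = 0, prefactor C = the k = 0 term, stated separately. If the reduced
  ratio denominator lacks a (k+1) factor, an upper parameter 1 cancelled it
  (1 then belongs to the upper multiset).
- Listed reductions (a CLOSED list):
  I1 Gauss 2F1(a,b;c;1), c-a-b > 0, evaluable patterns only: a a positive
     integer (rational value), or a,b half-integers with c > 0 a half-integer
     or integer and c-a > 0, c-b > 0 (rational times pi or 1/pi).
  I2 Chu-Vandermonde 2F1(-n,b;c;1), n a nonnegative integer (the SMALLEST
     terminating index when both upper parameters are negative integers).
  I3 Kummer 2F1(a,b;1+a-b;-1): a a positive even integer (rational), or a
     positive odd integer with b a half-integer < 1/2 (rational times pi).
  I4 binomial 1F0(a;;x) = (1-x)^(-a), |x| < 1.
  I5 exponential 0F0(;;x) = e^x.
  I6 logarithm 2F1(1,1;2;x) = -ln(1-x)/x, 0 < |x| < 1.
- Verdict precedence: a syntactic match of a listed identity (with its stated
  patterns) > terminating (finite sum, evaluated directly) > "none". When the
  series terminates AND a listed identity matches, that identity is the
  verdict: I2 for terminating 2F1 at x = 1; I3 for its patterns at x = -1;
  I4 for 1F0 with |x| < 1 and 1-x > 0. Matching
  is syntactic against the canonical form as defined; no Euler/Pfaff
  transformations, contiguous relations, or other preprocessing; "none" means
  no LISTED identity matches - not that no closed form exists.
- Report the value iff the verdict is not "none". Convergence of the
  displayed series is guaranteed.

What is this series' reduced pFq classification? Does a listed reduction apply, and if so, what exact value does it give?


First insight: t_0 = -1/8 here, and the factorial ratio (C = -1/8, x = -3/8) (k+a-1)!/(a-1)! is a rising factorial (a)_k.
Term ratio: r(k) = (-3/8) * (k+1) (k+1) / [(k+2) (k+1)] ; factor over Q: parameters, x = (-3/8), and C = -1/8.

x = -3/8 here; the reduced form reads 2F1, upper {1, 1}, lower {2}, C = -1/8. Verdict: the logarithmic series (I6) matches (the logarithm: parameters (1,1;2), x = -3/8). Exact value: (-1/3) * ln(11/8).


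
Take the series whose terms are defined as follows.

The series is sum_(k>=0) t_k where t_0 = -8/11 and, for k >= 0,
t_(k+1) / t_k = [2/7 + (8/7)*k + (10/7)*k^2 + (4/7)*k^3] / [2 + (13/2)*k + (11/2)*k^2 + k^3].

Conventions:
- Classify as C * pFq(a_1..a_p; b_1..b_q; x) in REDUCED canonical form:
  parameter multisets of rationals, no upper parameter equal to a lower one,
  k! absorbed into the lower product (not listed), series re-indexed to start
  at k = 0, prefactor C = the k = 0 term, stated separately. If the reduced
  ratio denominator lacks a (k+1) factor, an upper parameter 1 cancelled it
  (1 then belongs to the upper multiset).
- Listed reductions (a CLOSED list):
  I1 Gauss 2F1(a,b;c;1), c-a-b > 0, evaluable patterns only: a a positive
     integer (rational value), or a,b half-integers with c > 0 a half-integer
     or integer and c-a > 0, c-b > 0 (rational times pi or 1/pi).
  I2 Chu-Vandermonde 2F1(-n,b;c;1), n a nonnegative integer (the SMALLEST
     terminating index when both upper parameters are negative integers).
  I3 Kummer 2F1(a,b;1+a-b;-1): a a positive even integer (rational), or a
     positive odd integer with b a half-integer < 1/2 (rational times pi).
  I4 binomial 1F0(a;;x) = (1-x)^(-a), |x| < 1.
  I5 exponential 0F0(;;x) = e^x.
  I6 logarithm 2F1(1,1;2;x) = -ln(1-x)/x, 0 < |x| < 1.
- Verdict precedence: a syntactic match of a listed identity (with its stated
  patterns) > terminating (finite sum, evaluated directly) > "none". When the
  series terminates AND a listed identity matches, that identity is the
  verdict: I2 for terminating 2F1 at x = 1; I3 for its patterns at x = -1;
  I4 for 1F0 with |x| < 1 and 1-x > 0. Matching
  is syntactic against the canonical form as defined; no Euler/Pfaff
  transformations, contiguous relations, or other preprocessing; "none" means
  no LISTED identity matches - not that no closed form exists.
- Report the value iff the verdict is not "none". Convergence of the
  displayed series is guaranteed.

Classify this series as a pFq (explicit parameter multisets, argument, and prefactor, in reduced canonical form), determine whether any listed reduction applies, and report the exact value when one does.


Key observation: x = (4/7) and the expanded ratio factors over Q; C = -8/11, roots give parameters.
Consecutive-term ratio: r(k) = (4/7) * (k+1) (k+1) / [(k+4) (k+1)] - rational; roots negated = parameters, x = (4/7), C = -8/11.

At argument 4/7: a 2F1 with upper {1, 1}, lower {4}, scaled by C = -8/11. Verdict: none (x = 4/7): each listed identity misses the multisets {1, 1} ; {4}.


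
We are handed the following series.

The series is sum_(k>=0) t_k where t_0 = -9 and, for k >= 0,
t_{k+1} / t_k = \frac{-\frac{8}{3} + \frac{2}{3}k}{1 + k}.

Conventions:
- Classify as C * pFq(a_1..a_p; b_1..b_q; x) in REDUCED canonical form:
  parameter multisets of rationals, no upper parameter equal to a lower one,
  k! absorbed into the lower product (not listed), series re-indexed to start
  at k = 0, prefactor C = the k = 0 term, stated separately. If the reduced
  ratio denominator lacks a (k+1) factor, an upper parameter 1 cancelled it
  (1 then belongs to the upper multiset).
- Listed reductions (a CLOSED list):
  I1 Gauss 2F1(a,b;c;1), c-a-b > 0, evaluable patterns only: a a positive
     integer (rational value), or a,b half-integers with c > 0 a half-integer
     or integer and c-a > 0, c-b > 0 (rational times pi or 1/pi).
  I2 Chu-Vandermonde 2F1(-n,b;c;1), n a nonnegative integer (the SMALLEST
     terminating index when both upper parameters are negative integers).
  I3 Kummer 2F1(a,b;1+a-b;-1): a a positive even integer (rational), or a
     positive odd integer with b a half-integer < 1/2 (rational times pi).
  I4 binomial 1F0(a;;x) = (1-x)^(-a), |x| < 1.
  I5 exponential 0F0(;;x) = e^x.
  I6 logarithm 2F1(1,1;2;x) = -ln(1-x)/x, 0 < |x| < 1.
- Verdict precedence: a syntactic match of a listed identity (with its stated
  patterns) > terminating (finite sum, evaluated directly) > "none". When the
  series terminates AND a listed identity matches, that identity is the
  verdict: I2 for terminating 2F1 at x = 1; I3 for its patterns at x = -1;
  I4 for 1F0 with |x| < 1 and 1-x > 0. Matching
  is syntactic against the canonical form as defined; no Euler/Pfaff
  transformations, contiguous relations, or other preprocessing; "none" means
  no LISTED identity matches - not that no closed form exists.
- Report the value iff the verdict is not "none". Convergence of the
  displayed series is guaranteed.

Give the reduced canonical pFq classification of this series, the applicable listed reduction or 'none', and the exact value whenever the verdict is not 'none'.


Classification (C = -9): 1F0 with upper {-4}, lower {-}, argument x = \frac{2}{3}. Verdict (x = \frac{2}{3}): the I4 binomial reduction applies (the 1F0 binomial series: exponent 4, x = \frac{2}{3}). Exact value: -\frac{1}{9}.

First insight: t_0 = -9 here, and roots of the ratio polynomials (C = -9, x = 2/3) are the negated parameters.
Step ratio: r(k) = \frac{2}{3} * (k-4) / [(k+1)] ; factor over Q: parameters, x = \frac{2}{3}, and C = -9.


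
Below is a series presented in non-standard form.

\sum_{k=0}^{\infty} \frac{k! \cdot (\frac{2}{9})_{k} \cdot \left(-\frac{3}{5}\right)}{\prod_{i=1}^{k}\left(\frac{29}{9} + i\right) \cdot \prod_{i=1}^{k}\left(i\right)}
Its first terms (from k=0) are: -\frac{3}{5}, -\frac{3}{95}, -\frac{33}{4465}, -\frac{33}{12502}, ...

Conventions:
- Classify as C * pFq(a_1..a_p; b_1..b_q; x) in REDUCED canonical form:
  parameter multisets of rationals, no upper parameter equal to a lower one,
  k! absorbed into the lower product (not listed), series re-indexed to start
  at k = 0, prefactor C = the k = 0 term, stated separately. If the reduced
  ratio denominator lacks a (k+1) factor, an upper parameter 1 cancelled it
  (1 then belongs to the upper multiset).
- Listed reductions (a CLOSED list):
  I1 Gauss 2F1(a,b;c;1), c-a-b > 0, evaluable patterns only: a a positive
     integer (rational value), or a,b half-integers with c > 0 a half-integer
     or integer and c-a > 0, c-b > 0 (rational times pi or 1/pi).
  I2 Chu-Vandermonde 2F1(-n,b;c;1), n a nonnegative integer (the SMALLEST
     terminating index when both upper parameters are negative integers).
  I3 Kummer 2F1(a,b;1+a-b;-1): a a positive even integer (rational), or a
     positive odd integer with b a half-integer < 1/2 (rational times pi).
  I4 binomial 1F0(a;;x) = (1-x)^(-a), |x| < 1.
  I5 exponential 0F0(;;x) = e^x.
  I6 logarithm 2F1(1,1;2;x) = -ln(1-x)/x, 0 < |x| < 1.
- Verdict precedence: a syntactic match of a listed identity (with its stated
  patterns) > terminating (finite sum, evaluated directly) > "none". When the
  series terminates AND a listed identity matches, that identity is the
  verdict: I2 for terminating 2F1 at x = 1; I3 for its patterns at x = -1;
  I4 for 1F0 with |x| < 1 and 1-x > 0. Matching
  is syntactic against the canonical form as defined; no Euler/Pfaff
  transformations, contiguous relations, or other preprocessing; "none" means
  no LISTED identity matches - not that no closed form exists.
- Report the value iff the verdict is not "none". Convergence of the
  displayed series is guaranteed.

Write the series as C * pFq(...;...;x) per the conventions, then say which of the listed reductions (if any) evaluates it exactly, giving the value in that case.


Prefactor -\frac{3}{5}, argument 1: 2F1 with upper {\frac{2}{9}, 1} over lower {\frac{38}{9}}. Verdict: the Gauss summation I1 matches (x = 1: the Gamma ratio telescopes since c-a-b = 3 > 0 and a = 1 in Z>0). Value: -\frac{29}{45}.

First insight: with t_0 = -\frac{3}{5}, the lower running product (prefactor -3/5) is a rising factorial.
Term ratio: r(k) = 1 * (k+\frac{2}{9}) (k+1) / [(k+\frac{38}{9}) (k+1)] - rational in k, leading ratio 1; with t_0 = -\frac{3}{5}, classification follows.


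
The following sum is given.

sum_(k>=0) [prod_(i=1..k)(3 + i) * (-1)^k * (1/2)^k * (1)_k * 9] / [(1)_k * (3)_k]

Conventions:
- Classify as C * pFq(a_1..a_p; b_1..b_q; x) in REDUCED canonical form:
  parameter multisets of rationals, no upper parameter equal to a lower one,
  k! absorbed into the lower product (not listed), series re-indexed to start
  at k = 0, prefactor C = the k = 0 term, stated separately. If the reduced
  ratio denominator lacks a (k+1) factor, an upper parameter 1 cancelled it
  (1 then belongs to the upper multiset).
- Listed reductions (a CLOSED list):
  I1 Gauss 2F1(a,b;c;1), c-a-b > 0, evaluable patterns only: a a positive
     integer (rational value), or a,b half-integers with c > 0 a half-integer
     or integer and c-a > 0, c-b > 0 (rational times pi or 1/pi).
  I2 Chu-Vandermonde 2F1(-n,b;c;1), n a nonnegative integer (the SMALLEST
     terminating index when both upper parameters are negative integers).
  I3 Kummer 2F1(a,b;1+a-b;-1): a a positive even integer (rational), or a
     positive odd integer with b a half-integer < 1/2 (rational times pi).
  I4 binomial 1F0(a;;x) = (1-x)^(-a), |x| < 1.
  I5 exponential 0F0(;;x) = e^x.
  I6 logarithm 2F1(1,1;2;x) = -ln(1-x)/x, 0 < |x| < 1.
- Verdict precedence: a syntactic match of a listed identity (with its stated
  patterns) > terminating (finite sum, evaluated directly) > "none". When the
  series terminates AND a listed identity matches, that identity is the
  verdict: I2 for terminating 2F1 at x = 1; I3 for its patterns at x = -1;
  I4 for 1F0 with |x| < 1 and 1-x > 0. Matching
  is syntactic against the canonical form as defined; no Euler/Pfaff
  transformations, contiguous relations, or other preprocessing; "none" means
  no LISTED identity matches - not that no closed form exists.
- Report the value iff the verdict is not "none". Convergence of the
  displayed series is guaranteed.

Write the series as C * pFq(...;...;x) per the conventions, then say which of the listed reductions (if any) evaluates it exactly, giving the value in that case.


Prefactor 9, argument -1/2: 2F1 with upper {1, 4} over lower {3}. Verdict: none. A 2F1 with upper {1, 4} fits none of I1-I6 at x = -1/2; the sum runs forever.

Key observation: from the first term 9: the (-1)^k factor (C = 9) folds into the argument's sign.
Consecutive-term ratio: r(k) = (-1/2) * (k+1) (k+4) / [(k+3) (k+1)] - rational; roots negated = parameters, x = (-1/2), C = 9.


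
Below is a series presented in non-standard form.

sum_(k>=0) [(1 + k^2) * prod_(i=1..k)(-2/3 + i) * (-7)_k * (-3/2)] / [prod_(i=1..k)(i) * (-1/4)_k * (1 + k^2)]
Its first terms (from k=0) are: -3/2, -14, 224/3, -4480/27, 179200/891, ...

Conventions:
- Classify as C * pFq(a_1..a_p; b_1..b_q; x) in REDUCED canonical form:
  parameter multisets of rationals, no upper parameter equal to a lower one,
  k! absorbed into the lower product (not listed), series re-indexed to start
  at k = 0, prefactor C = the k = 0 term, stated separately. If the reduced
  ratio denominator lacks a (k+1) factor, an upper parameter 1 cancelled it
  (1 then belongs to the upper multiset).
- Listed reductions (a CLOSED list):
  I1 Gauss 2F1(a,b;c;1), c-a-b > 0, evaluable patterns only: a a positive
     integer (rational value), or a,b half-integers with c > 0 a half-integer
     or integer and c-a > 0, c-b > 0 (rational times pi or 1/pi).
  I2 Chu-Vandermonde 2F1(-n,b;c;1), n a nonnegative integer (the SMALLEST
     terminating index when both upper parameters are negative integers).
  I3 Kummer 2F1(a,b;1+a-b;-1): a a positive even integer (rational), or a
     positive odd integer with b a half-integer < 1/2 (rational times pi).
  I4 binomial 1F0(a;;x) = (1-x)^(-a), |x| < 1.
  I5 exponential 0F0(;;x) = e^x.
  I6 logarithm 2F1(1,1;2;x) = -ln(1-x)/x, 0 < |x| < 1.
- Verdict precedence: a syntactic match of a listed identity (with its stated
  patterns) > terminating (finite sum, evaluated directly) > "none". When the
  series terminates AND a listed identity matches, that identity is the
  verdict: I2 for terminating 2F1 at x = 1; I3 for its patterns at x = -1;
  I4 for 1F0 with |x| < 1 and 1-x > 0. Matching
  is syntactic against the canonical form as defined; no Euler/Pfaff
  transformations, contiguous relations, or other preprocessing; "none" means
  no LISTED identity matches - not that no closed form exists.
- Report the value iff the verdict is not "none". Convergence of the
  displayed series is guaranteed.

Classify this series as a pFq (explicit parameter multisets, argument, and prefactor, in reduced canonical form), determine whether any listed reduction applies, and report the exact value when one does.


First insight: t_0 = -3/2 here, and the running product (C = -3/2) telescopes to a rising factorial.
Term ratio: r(k) = 1 * (k-7) (k+1/3) / [(k-1/4) (k+1)] - poly over poly, x = 1 from leading terms; C = -3/2 at k = 0.

Prefactor -3/2, argument 1: 2F1 with upper {-7, 1/3} over lower {-1/4}. Verdict at x = 1: Vandermonde's identity (I2) matches (terminating 2F1 at x = 1 with n = 7, b = 1/3, c = -1/4). Sum: -69633785/63077454.


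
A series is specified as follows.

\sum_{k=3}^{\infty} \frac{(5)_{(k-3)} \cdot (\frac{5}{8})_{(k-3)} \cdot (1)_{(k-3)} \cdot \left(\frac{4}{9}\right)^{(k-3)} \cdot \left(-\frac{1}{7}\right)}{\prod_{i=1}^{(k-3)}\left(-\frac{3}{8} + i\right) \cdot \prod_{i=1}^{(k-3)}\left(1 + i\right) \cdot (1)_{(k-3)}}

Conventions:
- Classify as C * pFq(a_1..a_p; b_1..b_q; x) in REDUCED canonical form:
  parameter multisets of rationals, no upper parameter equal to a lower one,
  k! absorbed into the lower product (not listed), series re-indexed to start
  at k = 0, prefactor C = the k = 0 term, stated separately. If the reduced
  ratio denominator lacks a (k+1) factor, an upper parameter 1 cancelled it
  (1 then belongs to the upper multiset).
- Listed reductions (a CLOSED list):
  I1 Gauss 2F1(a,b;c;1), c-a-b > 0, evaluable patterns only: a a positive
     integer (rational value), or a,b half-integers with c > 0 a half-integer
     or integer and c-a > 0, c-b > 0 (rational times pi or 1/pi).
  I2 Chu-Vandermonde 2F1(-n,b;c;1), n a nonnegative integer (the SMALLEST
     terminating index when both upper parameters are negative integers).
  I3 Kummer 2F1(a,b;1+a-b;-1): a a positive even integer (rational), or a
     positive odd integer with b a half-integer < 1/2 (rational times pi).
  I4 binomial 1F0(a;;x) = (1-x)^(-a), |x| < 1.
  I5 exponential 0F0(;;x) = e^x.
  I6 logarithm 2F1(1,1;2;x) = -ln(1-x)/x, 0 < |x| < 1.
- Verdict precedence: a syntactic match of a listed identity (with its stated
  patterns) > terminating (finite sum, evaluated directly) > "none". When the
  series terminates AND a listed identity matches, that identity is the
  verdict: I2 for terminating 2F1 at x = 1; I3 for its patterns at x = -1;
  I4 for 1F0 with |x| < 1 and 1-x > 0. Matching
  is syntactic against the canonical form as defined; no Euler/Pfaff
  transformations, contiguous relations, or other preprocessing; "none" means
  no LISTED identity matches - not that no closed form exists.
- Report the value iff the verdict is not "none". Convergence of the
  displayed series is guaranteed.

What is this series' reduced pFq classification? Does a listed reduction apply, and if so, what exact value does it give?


Structural cue: x = \frac{4}{9} and the parameter 5/8 appears in both the upper and lower lists and cancels.
Term ratio: r(k) = \frac{4}{9} * (k+1) (k+5) / [(k+2) (k+1)] ; factor over Q: parameters, x = \frac{4}{9}, and C = -\frac{1}{7}.

With C = -\frac{1}{7}: the canonical form is 2F1(1, 5; 2; \frac{4}{9}). Verdict: none here - no I1-I6 shape fits x = \frac{4}{9} with lower {2}.


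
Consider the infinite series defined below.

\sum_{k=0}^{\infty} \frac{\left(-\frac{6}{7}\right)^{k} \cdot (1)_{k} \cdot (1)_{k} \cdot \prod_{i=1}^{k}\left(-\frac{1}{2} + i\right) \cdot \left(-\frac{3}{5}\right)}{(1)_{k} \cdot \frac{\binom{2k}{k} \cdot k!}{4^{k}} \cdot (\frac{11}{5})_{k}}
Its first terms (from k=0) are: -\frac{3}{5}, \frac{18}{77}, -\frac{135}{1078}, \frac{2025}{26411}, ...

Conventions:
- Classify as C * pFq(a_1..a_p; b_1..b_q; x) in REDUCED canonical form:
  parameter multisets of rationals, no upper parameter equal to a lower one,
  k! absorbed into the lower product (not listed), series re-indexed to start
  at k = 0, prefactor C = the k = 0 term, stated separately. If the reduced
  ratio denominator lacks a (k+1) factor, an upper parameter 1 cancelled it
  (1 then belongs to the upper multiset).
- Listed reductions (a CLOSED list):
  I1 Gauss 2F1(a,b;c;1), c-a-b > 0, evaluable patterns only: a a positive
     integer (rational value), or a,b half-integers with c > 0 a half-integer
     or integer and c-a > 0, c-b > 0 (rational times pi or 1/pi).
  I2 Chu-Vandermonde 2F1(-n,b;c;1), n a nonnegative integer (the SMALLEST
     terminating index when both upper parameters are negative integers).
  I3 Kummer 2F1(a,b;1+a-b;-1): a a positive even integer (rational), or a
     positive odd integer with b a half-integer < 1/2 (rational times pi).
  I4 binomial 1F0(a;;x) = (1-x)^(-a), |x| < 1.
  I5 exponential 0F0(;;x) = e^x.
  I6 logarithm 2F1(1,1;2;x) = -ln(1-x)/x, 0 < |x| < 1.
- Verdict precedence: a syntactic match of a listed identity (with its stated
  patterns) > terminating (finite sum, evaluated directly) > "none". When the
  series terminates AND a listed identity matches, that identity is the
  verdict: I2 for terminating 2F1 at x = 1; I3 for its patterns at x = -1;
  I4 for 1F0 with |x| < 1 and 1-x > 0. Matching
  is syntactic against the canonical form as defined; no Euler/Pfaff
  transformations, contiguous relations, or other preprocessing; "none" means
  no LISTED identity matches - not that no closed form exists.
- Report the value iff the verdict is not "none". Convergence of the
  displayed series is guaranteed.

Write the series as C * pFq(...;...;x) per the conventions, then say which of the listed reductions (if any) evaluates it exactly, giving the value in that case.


Classification (C = -\frac{3}{5}): 2F1 with upper {1, 1}, lower {\frac{11}{5}}, argument x = -\frac{6}{7}. Verdict: none here - no I1-I6 shape fits x = -\frac{6}{7} with lower {\frac{11}{5}}.

Key observation: from the first term -\frac{3}{5}: (1)_k (C = -3/5) is k! itself.
Term ratio: r(k) = -\frac{6}{7} * (k+1) (k+1) / [(k+\frac{11}{5}) (k+1)] - rational; roots negated = parameters, x = -\frac{6}{7}, C = -\frac{3}{5}.


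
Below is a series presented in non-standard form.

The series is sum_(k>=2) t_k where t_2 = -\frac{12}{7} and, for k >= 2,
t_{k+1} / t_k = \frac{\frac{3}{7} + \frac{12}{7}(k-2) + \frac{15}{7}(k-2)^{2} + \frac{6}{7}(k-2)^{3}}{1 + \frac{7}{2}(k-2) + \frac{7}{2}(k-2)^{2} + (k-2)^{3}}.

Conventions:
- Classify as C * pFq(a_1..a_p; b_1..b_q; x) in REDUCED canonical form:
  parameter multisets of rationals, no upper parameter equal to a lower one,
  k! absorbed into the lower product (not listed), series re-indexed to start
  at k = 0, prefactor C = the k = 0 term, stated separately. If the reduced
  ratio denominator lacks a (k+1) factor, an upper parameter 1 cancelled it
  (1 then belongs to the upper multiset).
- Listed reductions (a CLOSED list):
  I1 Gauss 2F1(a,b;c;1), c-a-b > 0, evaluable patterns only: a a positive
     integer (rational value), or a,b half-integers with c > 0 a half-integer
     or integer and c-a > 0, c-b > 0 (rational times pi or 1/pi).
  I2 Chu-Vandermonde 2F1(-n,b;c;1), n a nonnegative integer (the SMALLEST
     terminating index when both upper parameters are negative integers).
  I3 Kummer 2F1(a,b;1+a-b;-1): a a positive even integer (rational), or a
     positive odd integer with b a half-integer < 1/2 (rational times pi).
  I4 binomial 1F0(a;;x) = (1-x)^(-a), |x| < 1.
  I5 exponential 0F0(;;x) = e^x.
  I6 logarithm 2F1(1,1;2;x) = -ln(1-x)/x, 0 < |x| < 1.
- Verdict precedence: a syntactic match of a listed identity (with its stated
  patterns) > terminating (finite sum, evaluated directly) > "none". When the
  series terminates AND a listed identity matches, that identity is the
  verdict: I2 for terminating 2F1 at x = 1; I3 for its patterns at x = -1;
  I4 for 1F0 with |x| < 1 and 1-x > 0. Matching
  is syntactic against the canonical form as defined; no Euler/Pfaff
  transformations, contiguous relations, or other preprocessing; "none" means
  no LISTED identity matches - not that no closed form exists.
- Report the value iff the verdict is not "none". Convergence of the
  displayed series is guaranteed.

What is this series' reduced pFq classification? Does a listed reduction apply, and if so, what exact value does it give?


Canonical form: C = -\frac{12}{7} times 2F1 with upper {1, 1}, lower {2}, x = \frac{6}{7}. Verdict: the logarithmic series (I6) applies (the logarithm: parameters (1,1;2), x = \frac{6}{7}). Hence: 2 \cdot \ln\left(\frac{1}{7}\right).

Structural cue: t_0 = -\frac{12}{7} here, and the expanded ratio factors over Q; C = -12/7, roots give parameters.
Adjacent-term ratio: r(k) = \frac{6}{7} * (k+1) (k+1) / [(k+2) (k+1)] - poly over poly, x = \frac{6}{7} from leading terms; C = -\frac{12}{7} at k = 0.


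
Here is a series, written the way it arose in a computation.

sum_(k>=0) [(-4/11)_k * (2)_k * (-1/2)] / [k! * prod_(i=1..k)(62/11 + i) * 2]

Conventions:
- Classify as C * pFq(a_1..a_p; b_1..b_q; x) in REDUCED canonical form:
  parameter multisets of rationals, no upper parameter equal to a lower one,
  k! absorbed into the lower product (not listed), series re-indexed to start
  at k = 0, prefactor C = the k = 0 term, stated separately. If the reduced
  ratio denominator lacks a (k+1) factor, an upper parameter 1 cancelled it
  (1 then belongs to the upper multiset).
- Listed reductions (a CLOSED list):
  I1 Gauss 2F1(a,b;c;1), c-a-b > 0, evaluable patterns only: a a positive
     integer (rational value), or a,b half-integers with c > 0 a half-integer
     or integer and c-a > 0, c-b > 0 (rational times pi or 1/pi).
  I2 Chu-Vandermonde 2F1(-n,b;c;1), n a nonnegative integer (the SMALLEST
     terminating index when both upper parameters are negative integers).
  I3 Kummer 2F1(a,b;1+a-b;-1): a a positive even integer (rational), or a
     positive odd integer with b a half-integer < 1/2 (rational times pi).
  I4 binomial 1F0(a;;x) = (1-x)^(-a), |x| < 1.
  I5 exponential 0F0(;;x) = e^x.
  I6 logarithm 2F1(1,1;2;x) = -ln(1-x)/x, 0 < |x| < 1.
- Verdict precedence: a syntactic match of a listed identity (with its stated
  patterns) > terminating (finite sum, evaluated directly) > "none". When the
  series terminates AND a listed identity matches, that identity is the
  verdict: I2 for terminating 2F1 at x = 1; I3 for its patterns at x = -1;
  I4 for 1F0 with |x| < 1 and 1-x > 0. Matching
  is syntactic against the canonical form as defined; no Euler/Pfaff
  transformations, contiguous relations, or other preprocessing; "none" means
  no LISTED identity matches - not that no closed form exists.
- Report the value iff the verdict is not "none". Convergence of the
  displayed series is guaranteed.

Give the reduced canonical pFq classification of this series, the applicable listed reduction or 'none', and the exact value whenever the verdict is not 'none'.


First insight: from the first term -1/4: the lower running product (C = -1/4, x = 1) is a rising factorial.
Term ratio: r(k) = 1 * (k-4/11) (k+2) / [(k+73/11) (k+1)] - rational; roots negated = parameters, x = 1, C = -1/4.

The series (x = 1) is 2F1: upper {-4/11, 2}, lower {73/11}, prefactor -1/4. Verdict: this is Gauss's theorem (I1) (x = 1: the Gamma ratio telescopes since c-a-b = 5 > 0 and a = 2 in Z>0). Hence: -527/2420.


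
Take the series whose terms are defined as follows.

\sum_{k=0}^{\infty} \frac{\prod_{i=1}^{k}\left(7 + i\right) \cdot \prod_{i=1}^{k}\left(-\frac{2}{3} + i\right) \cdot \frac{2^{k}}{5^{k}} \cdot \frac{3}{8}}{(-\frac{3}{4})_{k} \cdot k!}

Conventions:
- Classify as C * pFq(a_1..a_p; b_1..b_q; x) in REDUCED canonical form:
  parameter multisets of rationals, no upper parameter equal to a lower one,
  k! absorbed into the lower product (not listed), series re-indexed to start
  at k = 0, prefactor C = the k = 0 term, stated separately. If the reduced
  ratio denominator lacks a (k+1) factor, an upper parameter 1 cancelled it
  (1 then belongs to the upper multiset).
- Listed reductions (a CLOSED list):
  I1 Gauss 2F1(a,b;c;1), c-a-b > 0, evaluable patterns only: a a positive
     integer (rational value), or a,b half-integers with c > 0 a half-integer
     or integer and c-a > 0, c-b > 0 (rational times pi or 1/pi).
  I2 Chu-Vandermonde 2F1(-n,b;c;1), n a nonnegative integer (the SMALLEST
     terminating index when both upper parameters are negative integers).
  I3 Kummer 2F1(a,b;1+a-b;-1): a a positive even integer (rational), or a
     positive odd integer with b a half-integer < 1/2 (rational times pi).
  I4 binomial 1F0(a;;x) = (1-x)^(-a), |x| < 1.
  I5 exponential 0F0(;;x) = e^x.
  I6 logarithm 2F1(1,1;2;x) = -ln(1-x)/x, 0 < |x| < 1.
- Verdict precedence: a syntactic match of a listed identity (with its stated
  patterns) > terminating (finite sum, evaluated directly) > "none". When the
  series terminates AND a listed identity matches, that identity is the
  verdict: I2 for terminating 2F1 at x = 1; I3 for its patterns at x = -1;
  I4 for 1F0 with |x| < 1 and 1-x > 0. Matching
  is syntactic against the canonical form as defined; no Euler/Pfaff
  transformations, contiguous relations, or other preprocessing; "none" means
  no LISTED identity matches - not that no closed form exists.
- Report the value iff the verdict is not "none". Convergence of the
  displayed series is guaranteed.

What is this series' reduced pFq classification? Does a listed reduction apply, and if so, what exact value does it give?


At argument \frac{2}{5}: a 2F1 with upper {\frac{1}{3}, 8}, lower {-\frac{3}{4}}, scaled by C = \frac{3}{8}. Verdict: none here - no I1-I6 shape fits x = \frac{2}{5} with lower {-\frac{3}{4}}.

The tell: with t_0 = \frac{3}{8}, the running product (C = 3/8, x = 2/5) telescopes to a rising factorial.
Step ratio: r(k) = \frac{2}{5} * (k+\frac{1}{3}) (k+8) / [(k-\frac{3}{4}) (k+1)] ; factor over Q: parameters, x = \frac{2}{5}, and C = \frac{3}{8}.


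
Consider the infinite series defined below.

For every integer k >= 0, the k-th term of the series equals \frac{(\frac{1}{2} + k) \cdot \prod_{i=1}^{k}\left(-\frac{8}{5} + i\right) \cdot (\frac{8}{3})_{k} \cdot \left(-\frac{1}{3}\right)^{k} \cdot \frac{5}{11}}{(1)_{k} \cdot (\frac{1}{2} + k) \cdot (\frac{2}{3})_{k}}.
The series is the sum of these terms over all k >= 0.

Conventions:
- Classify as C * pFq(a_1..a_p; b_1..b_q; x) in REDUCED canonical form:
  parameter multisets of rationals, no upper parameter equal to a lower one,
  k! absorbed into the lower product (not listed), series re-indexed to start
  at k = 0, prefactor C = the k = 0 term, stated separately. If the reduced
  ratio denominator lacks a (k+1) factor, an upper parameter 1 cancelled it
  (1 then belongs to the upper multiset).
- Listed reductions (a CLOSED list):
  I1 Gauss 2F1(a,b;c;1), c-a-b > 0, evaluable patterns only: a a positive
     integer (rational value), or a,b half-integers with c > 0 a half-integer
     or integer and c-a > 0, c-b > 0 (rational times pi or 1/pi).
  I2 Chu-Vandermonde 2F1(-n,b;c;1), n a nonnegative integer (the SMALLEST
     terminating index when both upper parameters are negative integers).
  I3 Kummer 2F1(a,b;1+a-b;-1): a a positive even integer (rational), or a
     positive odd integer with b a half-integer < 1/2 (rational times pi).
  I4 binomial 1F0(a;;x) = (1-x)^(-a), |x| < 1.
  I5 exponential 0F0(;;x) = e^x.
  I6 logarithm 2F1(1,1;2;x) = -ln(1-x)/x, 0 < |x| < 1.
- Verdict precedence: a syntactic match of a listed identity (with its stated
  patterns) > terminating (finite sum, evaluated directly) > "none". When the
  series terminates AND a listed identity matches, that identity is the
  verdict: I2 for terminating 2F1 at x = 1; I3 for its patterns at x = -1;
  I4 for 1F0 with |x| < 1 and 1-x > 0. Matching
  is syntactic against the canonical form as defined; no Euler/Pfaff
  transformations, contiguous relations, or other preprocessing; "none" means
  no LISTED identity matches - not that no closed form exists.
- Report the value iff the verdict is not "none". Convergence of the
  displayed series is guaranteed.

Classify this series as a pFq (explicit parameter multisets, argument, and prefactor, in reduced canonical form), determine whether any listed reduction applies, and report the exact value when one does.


Prefactor \frac{5}{11}, argument -\frac{1}{3}: 2F1 with upper {-\frac{3}{5}, \frac{8}{3}} over lower {\frac{2}{3}}. Verdict: none (x = -\frac{1}{3}): each listed identity misses the multisets {-\frac{3}{5}, \frac{8}{3}} ; {\frac{2}{3}}.

Key observation: with t_0 = \frac{5}{11}, (1)_k (C = 5/11) is k! itself.
Ratio: r(k) = -\frac{1}{3} * (k-\frac{3}{5}) (k+\frac{8}{3}) / [(k+\frac{2}{3}) (k+1)] - rational in k, leading ratio -\frac{1}{3}; with t_0 = \frac{5}{11}, classification follows.


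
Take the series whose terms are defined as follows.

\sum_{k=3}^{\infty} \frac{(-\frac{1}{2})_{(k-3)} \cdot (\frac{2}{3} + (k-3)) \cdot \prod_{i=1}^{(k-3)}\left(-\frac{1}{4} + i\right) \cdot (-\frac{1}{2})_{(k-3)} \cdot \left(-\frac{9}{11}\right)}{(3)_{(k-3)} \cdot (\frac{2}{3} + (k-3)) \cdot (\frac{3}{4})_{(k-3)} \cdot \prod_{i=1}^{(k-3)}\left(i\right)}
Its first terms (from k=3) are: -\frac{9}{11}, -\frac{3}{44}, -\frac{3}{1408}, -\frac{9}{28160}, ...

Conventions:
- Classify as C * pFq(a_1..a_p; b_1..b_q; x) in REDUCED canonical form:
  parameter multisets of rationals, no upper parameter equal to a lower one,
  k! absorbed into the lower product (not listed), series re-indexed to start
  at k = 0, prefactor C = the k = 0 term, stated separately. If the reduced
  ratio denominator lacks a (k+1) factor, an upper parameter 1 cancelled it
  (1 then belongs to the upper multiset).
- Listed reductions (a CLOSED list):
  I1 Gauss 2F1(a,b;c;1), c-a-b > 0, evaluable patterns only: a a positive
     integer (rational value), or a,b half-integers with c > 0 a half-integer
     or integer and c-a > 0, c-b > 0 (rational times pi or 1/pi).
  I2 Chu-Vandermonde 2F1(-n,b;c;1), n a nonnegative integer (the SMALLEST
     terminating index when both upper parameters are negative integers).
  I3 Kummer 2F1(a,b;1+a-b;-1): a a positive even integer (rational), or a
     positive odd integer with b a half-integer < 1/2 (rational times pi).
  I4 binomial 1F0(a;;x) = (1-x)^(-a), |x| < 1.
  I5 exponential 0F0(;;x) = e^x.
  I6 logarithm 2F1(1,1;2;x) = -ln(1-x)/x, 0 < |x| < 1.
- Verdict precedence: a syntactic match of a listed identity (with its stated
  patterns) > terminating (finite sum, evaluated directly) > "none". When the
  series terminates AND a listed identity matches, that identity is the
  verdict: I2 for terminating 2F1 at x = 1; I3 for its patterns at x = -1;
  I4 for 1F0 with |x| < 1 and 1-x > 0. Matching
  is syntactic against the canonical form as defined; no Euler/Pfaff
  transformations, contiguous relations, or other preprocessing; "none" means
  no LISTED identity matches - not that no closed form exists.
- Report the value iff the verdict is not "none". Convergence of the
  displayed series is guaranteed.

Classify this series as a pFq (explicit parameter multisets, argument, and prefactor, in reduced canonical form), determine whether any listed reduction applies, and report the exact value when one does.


Prefactor -\frac{9}{11}, argument 1: 2F1 with upper {-\frac{1}{2}, -\frac{1}{2}} over lower {3}. Verdict: this is Gauss's theorem I1 (half-integer case) (x = 1; upper {-\frac{1}{2}, -\frac{1}{2}} half-integers, c = 3 in the evaluable pattern). Value: \left(-\frac{768}{275}\right) / \pi.

Structural cue: from the first term -\frac{9}{11}: k + 2/3 divides numerator and denominator alike; C = -9/11 after cancelling.
Step ratio: r(k) = 1 * (k-\frac{1}{2}) (k-\frac{1}{2}) / [(k+3) (k+1)] - rational in k. x = 1; t_0 = -\frac{9}{11}; negate the roots.


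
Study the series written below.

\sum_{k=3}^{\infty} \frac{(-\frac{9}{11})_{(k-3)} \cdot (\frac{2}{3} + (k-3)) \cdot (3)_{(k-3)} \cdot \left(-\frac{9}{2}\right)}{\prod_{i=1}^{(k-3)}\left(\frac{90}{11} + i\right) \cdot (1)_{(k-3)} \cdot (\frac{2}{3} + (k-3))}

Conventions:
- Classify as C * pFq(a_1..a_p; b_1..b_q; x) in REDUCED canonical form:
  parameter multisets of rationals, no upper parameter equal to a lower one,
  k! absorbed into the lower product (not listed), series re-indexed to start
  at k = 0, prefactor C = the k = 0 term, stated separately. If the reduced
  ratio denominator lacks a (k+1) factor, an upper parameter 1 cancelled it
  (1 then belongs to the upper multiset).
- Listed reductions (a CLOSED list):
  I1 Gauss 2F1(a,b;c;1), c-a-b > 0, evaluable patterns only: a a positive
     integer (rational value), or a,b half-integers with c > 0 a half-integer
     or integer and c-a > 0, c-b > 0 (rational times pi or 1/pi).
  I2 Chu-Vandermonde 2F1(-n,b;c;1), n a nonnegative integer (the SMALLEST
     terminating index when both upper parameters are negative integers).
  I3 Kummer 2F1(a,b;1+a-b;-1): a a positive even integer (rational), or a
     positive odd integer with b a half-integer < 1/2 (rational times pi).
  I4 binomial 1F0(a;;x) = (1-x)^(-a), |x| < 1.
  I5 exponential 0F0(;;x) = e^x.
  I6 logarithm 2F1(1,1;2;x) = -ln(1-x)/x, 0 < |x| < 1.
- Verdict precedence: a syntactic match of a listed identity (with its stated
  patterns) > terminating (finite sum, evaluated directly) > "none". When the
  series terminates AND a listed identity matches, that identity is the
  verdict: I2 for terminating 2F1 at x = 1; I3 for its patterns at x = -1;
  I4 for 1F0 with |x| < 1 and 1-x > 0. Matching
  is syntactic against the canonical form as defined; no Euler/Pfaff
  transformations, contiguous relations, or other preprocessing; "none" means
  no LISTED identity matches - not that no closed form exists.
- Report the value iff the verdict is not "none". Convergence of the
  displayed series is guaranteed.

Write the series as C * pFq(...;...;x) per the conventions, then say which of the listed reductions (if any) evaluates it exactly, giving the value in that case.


Classification (C = -\frac{9}{2}): 2F1 with upper {-\frac{9}{11}, 3}, lower {\frac{101}{11}}, argument x = 1. Verdict: the Gauss summation I1 applies (x = 1: the Gamma ratio telescopes since c-a-b = 7 > 0 and a = 3 in Z>0). Its exact value is -\frac{60435}{18634}.

First insight: from the first term -\frac{9}{2}: the lower running product (prefactor -9/2) is a rising factorial.
Adjacent-term ratio: r(k) = 1 * (k-\frac{9}{11}) (k+3) / [(k+\frac{101}{11}) (k+1)] - rational in k. x = 1; t_0 = -\frac{9}{2}; negate the roots.


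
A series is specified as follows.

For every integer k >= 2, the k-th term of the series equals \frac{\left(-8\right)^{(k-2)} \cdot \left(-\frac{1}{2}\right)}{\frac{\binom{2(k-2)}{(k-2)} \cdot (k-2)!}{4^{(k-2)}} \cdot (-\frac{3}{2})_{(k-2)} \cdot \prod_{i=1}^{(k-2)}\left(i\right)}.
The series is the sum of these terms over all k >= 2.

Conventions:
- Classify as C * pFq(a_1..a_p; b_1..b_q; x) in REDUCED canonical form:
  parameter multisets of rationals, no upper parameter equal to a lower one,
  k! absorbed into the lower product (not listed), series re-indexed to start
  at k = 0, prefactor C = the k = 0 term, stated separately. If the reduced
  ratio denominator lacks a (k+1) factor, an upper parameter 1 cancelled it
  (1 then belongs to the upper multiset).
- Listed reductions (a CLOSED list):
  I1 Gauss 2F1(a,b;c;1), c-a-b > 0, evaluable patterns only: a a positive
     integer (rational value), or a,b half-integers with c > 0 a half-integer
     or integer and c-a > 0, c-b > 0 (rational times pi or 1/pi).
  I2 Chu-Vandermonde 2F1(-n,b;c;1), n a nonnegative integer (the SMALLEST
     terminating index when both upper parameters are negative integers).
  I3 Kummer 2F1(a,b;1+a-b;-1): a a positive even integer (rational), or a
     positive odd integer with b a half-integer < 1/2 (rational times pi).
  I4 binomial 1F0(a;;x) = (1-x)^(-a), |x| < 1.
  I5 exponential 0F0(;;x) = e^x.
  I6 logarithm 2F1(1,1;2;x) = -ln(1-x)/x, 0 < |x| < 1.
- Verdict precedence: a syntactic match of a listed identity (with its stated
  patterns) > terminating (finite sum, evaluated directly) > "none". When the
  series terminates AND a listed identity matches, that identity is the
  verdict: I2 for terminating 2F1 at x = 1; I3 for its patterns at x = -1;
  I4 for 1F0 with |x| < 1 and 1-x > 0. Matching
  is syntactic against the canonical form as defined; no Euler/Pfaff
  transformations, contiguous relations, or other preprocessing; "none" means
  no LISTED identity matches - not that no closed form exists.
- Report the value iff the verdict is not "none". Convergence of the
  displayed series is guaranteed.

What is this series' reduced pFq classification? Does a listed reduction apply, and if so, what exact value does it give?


Key step: x = -8 and the lower central binomial (prefactor -1/2) hides (1/2)_k.
Term ratio: r(k) = -8 * 1 / [(k-\frac{3}{2}) (k+\frac{1}{2}) (k+1)] - rational in k, leading ratio -8; with t_0 = -\frac{1}{2}, classification follows.

Canonical form: C = -\frac{1}{2} times 0F2 with upper {-}, lower {-\frac{3}{2}, \frac{1}{2}}, x = -8. Verdict: none. No listed pattern accepts 0F2(-; -\frac{3}{2}, \frac{1}{2}; -8).
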